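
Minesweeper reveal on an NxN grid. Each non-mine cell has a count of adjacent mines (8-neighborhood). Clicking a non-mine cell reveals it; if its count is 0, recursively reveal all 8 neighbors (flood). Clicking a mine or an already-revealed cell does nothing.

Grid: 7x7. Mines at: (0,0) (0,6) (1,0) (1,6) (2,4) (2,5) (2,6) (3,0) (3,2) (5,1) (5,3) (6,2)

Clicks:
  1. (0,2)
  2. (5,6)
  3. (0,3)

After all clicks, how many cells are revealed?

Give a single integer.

Click 1 (0,2) count=0: revealed 13 new [(0,1) (0,2) (0,3) (0,4) (0,5) (1,1) (1,2) (1,3) (1,4) (1,5) (2,1) (2,2) (2,3)] -> total=13
Click 2 (5,6) count=0: revealed 12 new [(3,4) (3,5) (3,6) (4,4) (4,5) (4,6) (5,4) (5,5) (5,6) (6,4) (6,5) (6,6)] -> total=25
Click 3 (0,3) count=0: revealed 0 new [(none)] -> total=25

Answer: 25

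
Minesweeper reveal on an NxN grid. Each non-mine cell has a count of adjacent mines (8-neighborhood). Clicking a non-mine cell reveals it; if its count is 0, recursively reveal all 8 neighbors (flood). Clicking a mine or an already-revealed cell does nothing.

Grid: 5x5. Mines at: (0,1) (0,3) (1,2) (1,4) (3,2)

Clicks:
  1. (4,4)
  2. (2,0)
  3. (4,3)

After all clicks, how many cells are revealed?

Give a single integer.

Answer: 14

Derivation:
Click 1 (4,4) count=0: revealed 6 new [(2,3) (2,4) (3,3) (3,4) (4,3) (4,4)] -> total=6
Click 2 (2,0) count=0: revealed 8 new [(1,0) (1,1) (2,0) (2,1) (3,0) (3,1) (4,0) (4,1)] -> total=14
Click 3 (4,3) count=1: revealed 0 new [(none)] -> total=14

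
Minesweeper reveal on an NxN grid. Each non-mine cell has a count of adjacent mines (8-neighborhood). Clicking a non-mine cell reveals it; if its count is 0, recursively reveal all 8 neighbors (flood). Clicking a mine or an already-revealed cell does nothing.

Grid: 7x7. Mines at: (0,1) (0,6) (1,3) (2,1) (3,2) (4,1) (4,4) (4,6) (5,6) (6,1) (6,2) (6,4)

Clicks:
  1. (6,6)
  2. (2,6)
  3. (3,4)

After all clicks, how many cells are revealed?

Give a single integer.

Click 1 (6,6) count=1: revealed 1 new [(6,6)] -> total=1
Click 2 (2,6) count=0: revealed 9 new [(1,4) (1,5) (1,6) (2,4) (2,5) (2,6) (3,4) (3,5) (3,6)] -> total=10
Click 3 (3,4) count=1: revealed 0 new [(none)] -> total=10

Answer: 10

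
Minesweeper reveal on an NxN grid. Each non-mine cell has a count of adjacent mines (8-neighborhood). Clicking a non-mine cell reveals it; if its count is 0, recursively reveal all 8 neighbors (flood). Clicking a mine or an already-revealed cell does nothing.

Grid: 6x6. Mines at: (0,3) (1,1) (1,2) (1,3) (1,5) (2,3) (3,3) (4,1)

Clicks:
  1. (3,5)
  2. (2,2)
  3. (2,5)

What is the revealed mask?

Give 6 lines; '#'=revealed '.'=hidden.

Click 1 (3,5) count=0: revealed 12 new [(2,4) (2,5) (3,4) (3,5) (4,2) (4,3) (4,4) (4,5) (5,2) (5,3) (5,4) (5,5)] -> total=12
Click 2 (2,2) count=5: revealed 1 new [(2,2)] -> total=13
Click 3 (2,5) count=1: revealed 0 new [(none)] -> total=13

Answer: ......
......
..#.##
....##
..####
..####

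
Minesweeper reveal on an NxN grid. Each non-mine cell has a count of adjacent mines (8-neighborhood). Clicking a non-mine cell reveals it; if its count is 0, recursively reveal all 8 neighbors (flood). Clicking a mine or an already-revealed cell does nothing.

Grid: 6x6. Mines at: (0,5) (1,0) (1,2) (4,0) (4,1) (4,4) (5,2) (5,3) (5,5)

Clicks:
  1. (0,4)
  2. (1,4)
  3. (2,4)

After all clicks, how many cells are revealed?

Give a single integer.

Click 1 (0,4) count=1: revealed 1 new [(0,4)] -> total=1
Click 2 (1,4) count=1: revealed 1 new [(1,4)] -> total=2
Click 3 (2,4) count=0: revealed 8 new [(1,3) (1,5) (2,3) (2,4) (2,5) (3,3) (3,4) (3,5)] -> total=10

Answer: 10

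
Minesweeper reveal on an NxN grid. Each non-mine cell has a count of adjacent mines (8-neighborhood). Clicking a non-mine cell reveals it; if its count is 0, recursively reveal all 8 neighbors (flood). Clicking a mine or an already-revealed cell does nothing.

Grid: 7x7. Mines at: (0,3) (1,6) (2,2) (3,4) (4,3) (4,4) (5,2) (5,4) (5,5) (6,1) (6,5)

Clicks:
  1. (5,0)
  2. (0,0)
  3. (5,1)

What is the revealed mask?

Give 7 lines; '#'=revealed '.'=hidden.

Click 1 (5,0) count=1: revealed 1 new [(5,0)] -> total=1
Click 2 (0,0) count=0: revealed 13 new [(0,0) (0,1) (0,2) (1,0) (1,1) (1,2) (2,0) (2,1) (3,0) (3,1) (4,0) (4,1) (5,1)] -> total=14
Click 3 (5,1) count=2: revealed 0 new [(none)] -> total=14

Answer: ###....
###....
##.....
##.....
##.....
##.....
.......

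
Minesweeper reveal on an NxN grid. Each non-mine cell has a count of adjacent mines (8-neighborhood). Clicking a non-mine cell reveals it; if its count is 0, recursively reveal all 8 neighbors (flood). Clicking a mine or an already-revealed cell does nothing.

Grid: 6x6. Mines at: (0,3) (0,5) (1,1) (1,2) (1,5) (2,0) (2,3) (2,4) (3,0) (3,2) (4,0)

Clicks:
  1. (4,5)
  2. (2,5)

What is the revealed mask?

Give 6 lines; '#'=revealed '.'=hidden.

Answer: ......
......
.....#
...###
.#####
.#####

Derivation:
Click 1 (4,5) count=0: revealed 13 new [(3,3) (3,4) (3,5) (4,1) (4,2) (4,3) (4,4) (4,5) (5,1) (5,2) (5,3) (5,4) (5,5)] -> total=13
Click 2 (2,5) count=2: revealed 1 new [(2,5)] -> total=14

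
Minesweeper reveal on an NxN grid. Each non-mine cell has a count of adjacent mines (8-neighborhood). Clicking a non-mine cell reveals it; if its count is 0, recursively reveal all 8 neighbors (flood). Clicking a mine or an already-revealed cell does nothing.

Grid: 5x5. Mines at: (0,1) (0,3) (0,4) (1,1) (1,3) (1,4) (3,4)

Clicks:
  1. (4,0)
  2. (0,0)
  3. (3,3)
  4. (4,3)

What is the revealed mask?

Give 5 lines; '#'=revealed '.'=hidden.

Answer: #....
.....
####.
####.
####.

Derivation:
Click 1 (4,0) count=0: revealed 12 new [(2,0) (2,1) (2,2) (2,3) (3,0) (3,1) (3,2) (3,3) (4,0) (4,1) (4,2) (4,3)] -> total=12
Click 2 (0,0) count=2: revealed 1 new [(0,0)] -> total=13
Click 3 (3,3) count=1: revealed 0 new [(none)] -> total=13
Click 4 (4,3) count=1: revealed 0 new [(none)] -> total=13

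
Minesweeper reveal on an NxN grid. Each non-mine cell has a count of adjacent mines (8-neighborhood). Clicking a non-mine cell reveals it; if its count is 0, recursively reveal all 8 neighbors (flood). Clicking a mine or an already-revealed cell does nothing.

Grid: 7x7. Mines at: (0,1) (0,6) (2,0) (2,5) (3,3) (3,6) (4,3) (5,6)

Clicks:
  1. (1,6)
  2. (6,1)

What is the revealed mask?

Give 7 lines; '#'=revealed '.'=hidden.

Click 1 (1,6) count=2: revealed 1 new [(1,6)] -> total=1
Click 2 (6,1) count=0: revealed 18 new [(3,0) (3,1) (3,2) (4,0) (4,1) (4,2) (5,0) (5,1) (5,2) (5,3) (5,4) (5,5) (6,0) (6,1) (6,2) (6,3) (6,4) (6,5)] -> total=19

Answer: .......
......#
.......
###....
###....
######.
######.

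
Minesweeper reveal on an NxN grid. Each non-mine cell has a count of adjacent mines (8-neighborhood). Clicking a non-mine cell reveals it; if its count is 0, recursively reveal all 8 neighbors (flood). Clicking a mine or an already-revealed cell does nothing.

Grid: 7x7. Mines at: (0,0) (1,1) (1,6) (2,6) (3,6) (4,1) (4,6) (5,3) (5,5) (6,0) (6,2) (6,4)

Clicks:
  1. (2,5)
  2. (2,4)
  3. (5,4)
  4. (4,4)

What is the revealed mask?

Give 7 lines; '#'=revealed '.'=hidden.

Answer: ..####.
..####.
..####.
..####.
..####.
....#..
.......

Derivation:
Click 1 (2,5) count=3: revealed 1 new [(2,5)] -> total=1
Click 2 (2,4) count=0: revealed 19 new [(0,2) (0,3) (0,4) (0,5) (1,2) (1,3) (1,4) (1,5) (2,2) (2,3) (2,4) (3,2) (3,3) (3,4) (3,5) (4,2) (4,3) (4,4) (4,5)] -> total=20
Click 3 (5,4) count=3: revealed 1 new [(5,4)] -> total=21
Click 4 (4,4) count=2: revealed 0 new [(none)] -> total=21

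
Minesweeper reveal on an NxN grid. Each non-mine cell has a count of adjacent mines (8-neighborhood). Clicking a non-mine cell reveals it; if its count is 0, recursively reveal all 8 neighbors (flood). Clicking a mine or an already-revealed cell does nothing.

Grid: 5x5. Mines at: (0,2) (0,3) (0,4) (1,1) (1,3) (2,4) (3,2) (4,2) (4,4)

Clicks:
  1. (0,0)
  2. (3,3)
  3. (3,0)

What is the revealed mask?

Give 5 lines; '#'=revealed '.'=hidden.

Answer: #....
.....
##...
##.#.
##...

Derivation:
Click 1 (0,0) count=1: revealed 1 new [(0,0)] -> total=1
Click 2 (3,3) count=4: revealed 1 new [(3,3)] -> total=2
Click 3 (3,0) count=0: revealed 6 new [(2,0) (2,1) (3,0) (3,1) (4,0) (4,1)] -> total=8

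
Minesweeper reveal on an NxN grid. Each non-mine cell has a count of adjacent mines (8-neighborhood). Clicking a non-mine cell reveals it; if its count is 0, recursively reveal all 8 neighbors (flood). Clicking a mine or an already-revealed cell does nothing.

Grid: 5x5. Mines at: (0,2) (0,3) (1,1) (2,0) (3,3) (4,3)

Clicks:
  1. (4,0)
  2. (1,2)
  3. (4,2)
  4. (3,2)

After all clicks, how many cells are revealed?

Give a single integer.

Answer: 7

Derivation:
Click 1 (4,0) count=0: revealed 6 new [(3,0) (3,1) (3,2) (4,0) (4,1) (4,2)] -> total=6
Click 2 (1,2) count=3: revealed 1 new [(1,2)] -> total=7
Click 3 (4,2) count=2: revealed 0 new [(none)] -> total=7
Click 4 (3,2) count=2: revealed 0 new [(none)] -> total=7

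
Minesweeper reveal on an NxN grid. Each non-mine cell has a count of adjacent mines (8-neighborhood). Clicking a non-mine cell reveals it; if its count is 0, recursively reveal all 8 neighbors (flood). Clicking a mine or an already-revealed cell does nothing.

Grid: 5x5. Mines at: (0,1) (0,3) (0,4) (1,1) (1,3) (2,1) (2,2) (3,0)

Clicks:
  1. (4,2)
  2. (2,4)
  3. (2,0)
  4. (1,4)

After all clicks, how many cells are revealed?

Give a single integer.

Click 1 (4,2) count=0: revealed 10 new [(2,3) (2,4) (3,1) (3,2) (3,3) (3,4) (4,1) (4,2) (4,3) (4,4)] -> total=10
Click 2 (2,4) count=1: revealed 0 new [(none)] -> total=10
Click 3 (2,0) count=3: revealed 1 new [(2,0)] -> total=11
Click 4 (1,4) count=3: revealed 1 new [(1,4)] -> total=12

Answer: 12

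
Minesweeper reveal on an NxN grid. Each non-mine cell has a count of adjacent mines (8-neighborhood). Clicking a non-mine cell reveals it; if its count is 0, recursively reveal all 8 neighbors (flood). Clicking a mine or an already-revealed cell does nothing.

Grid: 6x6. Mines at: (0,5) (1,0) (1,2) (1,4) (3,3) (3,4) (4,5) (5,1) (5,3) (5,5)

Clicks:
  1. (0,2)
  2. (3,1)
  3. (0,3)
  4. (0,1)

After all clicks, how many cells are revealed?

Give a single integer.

Answer: 12

Derivation:
Click 1 (0,2) count=1: revealed 1 new [(0,2)] -> total=1
Click 2 (3,1) count=0: revealed 9 new [(2,0) (2,1) (2,2) (3,0) (3,1) (3,2) (4,0) (4,1) (4,2)] -> total=10
Click 3 (0,3) count=2: revealed 1 new [(0,3)] -> total=11
Click 4 (0,1) count=2: revealed 1 new [(0,1)] -> total=12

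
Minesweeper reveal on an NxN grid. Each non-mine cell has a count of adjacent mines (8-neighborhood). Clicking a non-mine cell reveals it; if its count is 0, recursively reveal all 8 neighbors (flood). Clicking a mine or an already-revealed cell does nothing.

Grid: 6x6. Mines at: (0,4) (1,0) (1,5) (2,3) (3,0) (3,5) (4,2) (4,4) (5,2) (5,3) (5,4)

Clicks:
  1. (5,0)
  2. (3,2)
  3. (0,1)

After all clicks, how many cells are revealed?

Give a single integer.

Click 1 (5,0) count=0: revealed 4 new [(4,0) (4,1) (5,0) (5,1)] -> total=4
Click 2 (3,2) count=2: revealed 1 new [(3,2)] -> total=5
Click 3 (0,1) count=1: revealed 1 new [(0,1)] -> total=6

Answer: 6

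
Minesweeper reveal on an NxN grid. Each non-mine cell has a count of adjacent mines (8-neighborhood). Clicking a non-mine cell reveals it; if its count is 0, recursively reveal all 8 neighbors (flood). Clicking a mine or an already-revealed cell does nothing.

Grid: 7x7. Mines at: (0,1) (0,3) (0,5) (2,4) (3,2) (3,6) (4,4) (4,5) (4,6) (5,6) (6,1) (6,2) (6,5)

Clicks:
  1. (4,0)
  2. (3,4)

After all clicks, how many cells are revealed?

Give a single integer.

Answer: 11

Derivation:
Click 1 (4,0) count=0: revealed 10 new [(1,0) (1,1) (2,0) (2,1) (3,0) (3,1) (4,0) (4,1) (5,0) (5,1)] -> total=10
Click 2 (3,4) count=3: revealed 1 new [(3,4)] -> total=11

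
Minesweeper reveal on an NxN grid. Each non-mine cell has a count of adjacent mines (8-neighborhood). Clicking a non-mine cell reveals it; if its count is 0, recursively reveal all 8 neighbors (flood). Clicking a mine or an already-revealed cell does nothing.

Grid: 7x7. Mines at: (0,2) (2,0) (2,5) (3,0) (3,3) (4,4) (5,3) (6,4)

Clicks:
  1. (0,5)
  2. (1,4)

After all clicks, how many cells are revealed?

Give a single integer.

Answer: 8

Derivation:
Click 1 (0,5) count=0: revealed 8 new [(0,3) (0,4) (0,5) (0,6) (1,3) (1,4) (1,5) (1,6)] -> total=8
Click 2 (1,4) count=1: revealed 0 new [(none)] -> total=8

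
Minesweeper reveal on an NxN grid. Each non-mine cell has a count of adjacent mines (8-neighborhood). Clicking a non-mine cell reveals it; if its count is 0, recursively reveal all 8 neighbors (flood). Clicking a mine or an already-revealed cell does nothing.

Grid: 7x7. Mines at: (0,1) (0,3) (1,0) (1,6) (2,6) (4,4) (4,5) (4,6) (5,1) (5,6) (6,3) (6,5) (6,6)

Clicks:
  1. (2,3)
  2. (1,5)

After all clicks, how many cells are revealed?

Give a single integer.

Answer: 21

Derivation:
Click 1 (2,3) count=0: revealed 21 new [(1,1) (1,2) (1,3) (1,4) (1,5) (2,0) (2,1) (2,2) (2,3) (2,4) (2,5) (3,0) (3,1) (3,2) (3,3) (3,4) (3,5) (4,0) (4,1) (4,2) (4,3)] -> total=21
Click 2 (1,5) count=2: revealed 0 new [(none)] -> total=21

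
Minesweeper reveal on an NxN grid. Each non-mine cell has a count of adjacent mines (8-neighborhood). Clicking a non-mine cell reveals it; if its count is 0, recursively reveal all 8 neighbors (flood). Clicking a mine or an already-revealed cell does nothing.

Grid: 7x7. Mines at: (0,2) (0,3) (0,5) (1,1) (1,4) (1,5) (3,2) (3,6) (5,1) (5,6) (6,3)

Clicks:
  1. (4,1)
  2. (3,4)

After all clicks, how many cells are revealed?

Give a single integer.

Click 1 (4,1) count=2: revealed 1 new [(4,1)] -> total=1
Click 2 (3,4) count=0: revealed 12 new [(2,3) (2,4) (2,5) (3,3) (3,4) (3,5) (4,3) (4,4) (4,5) (5,3) (5,4) (5,5)] -> total=13

Answer: 13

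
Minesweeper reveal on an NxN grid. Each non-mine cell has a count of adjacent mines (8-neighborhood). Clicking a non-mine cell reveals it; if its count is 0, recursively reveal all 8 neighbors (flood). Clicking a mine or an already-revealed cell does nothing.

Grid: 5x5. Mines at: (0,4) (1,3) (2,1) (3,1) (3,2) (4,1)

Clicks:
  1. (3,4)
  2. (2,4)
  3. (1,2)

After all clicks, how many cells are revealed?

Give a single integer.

Click 1 (3,4) count=0: revealed 6 new [(2,3) (2,4) (3,3) (3,4) (4,3) (4,4)] -> total=6
Click 2 (2,4) count=1: revealed 0 new [(none)] -> total=6
Click 3 (1,2) count=2: revealed 1 new [(1,2)] -> total=7

Answer: 7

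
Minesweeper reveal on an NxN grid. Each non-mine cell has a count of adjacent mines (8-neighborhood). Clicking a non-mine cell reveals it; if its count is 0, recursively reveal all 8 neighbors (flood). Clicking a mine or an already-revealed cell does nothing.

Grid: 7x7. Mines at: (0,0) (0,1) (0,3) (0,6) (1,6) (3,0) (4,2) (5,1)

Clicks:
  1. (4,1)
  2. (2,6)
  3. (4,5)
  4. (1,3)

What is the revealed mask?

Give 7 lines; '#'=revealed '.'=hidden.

Answer: .......
.#####.
.######
.######
.#.####
..#####
..#####

Derivation:
Click 1 (4,1) count=3: revealed 1 new [(4,1)] -> total=1
Click 2 (2,6) count=1: revealed 1 new [(2,6)] -> total=2
Click 3 (4,5) count=0: revealed 30 new [(1,1) (1,2) (1,3) (1,4) (1,5) (2,1) (2,2) (2,3) (2,4) (2,5) (3,1) (3,2) (3,3) (3,4) (3,5) (3,6) (4,3) (4,4) (4,5) (4,6) (5,2) (5,3) (5,4) (5,5) (5,6) (6,2) (6,3) (6,4) (6,5) (6,6)] -> total=32
Click 4 (1,3) count=1: revealed 0 new [(none)] -> total=32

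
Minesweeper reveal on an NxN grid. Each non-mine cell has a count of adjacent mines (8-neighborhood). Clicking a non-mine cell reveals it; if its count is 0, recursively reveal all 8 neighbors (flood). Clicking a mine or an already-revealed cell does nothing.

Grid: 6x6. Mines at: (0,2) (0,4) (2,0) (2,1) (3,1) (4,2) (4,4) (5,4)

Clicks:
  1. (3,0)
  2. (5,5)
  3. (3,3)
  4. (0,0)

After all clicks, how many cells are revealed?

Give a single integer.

Click 1 (3,0) count=3: revealed 1 new [(3,0)] -> total=1
Click 2 (5,5) count=2: revealed 1 new [(5,5)] -> total=2
Click 3 (3,3) count=2: revealed 1 new [(3,3)] -> total=3
Click 4 (0,0) count=0: revealed 4 new [(0,0) (0,1) (1,0) (1,1)] -> total=7

Answer: 7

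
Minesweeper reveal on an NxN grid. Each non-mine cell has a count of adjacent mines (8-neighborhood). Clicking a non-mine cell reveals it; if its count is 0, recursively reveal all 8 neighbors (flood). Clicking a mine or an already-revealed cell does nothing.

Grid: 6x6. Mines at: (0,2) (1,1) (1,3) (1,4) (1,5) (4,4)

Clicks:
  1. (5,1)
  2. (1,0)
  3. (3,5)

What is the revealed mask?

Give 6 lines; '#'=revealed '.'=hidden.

Answer: ......
#.....
####..
####.#
####..
####..

Derivation:
Click 1 (5,1) count=0: revealed 16 new [(2,0) (2,1) (2,2) (2,3) (3,0) (3,1) (3,2) (3,3) (4,0) (4,1) (4,2) (4,3) (5,0) (5,1) (5,2) (5,3)] -> total=16
Click 2 (1,0) count=1: revealed 1 new [(1,0)] -> total=17
Click 3 (3,5) count=1: revealed 1 new [(3,5)] -> total=18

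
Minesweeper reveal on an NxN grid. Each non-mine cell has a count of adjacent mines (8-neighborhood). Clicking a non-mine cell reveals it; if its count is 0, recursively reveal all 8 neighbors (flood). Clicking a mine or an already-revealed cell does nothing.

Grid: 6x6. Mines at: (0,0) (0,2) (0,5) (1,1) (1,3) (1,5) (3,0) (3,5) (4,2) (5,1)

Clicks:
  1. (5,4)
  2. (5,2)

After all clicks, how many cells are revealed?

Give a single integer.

Answer: 7

Derivation:
Click 1 (5,4) count=0: revealed 6 new [(4,3) (4,4) (4,5) (5,3) (5,4) (5,5)] -> total=6
Click 2 (5,2) count=2: revealed 1 new [(5,2)] -> total=7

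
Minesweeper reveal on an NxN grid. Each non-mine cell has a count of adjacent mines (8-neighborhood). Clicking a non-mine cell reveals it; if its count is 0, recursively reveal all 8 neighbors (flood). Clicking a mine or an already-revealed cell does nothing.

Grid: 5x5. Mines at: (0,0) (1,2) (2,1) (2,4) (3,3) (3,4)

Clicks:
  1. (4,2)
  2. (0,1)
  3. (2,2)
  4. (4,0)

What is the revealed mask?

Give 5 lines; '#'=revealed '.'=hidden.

Answer: .#...
.....
..#..
###..
###..

Derivation:
Click 1 (4,2) count=1: revealed 1 new [(4,2)] -> total=1
Click 2 (0,1) count=2: revealed 1 new [(0,1)] -> total=2
Click 3 (2,2) count=3: revealed 1 new [(2,2)] -> total=3
Click 4 (4,0) count=0: revealed 5 new [(3,0) (3,1) (3,2) (4,0) (4,1)] -> total=8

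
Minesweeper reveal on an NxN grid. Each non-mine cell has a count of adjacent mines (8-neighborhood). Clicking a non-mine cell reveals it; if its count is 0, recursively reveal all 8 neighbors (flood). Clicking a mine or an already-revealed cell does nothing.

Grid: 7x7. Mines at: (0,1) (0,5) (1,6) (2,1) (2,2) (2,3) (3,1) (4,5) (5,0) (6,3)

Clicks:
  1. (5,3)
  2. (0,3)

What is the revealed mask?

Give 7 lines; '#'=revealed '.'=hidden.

Click 1 (5,3) count=1: revealed 1 new [(5,3)] -> total=1
Click 2 (0,3) count=0: revealed 6 new [(0,2) (0,3) (0,4) (1,2) (1,3) (1,4)] -> total=7

Answer: ..###..
..###..
.......
.......
.......
...#...
.......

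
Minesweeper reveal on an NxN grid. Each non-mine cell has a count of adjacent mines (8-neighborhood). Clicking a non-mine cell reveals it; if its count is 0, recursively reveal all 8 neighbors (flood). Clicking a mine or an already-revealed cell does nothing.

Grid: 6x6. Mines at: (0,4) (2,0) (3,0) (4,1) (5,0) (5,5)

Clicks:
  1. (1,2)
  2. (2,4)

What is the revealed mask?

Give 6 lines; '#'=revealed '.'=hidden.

Answer: ####..
######
.#####
.#####
..####
..###.

Derivation:
Click 1 (1,2) count=0: revealed 27 new [(0,0) (0,1) (0,2) (0,3) (1,0) (1,1) (1,2) (1,3) (1,4) (1,5) (2,1) (2,2) (2,3) (2,4) (2,5) (3,1) (3,2) (3,3) (3,4) (3,5) (4,2) (4,3) (4,4) (4,5) (5,2) (5,3) (5,4)] -> total=27
Click 2 (2,4) count=0: revealed 0 new [(none)] -> total=27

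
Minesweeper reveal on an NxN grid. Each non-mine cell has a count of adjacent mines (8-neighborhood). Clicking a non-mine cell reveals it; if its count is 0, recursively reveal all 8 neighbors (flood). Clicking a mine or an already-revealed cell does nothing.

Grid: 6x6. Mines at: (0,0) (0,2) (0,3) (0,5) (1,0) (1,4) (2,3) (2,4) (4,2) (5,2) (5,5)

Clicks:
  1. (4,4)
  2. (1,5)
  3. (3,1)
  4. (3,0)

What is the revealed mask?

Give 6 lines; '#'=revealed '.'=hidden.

Click 1 (4,4) count=1: revealed 1 new [(4,4)] -> total=1
Click 2 (1,5) count=3: revealed 1 new [(1,5)] -> total=2
Click 3 (3,1) count=1: revealed 1 new [(3,1)] -> total=3
Click 4 (3,0) count=0: revealed 7 new [(2,0) (2,1) (3,0) (4,0) (4,1) (5,0) (5,1)] -> total=10

Answer: ......
.....#
##....
##....
##..#.
##....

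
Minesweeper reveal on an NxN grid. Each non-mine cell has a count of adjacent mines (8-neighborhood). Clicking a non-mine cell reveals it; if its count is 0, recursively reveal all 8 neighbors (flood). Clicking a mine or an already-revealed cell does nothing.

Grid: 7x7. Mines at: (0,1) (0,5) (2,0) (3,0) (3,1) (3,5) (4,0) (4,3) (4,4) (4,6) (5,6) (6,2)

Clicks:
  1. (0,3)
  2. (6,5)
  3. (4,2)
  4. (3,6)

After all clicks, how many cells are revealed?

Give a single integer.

Answer: 15

Derivation:
Click 1 (0,3) count=0: revealed 12 new [(0,2) (0,3) (0,4) (1,2) (1,3) (1,4) (2,2) (2,3) (2,4) (3,2) (3,3) (3,4)] -> total=12
Click 2 (6,5) count=1: revealed 1 new [(6,5)] -> total=13
Click 3 (4,2) count=2: revealed 1 new [(4,2)] -> total=14
Click 4 (3,6) count=2: revealed 1 new [(3,6)] -> total=15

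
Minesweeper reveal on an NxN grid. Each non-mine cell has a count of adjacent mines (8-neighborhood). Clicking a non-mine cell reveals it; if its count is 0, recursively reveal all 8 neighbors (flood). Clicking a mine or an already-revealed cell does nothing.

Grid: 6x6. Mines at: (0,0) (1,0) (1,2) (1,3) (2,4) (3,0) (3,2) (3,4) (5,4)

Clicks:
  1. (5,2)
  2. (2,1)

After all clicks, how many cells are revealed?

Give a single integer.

Answer: 9

Derivation:
Click 1 (5,2) count=0: revealed 8 new [(4,0) (4,1) (4,2) (4,3) (5,0) (5,1) (5,2) (5,3)] -> total=8
Click 2 (2,1) count=4: revealed 1 new [(2,1)] -> total=9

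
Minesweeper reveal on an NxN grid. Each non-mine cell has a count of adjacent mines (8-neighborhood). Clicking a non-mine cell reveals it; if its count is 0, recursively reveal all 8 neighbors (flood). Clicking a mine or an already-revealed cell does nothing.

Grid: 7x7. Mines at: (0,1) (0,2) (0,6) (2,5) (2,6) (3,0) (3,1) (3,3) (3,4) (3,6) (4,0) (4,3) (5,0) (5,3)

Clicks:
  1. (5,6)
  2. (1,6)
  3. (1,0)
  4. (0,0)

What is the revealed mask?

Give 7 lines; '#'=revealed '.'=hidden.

Answer: #......
#.....#
.......
.......
....###
....###
....###

Derivation:
Click 1 (5,6) count=0: revealed 9 new [(4,4) (4,5) (4,6) (5,4) (5,5) (5,6) (6,4) (6,5) (6,6)] -> total=9
Click 2 (1,6) count=3: revealed 1 new [(1,6)] -> total=10
Click 3 (1,0) count=1: revealed 1 new [(1,0)] -> total=11
Click 4 (0,0) count=1: revealed 1 new [(0,0)] -> total=12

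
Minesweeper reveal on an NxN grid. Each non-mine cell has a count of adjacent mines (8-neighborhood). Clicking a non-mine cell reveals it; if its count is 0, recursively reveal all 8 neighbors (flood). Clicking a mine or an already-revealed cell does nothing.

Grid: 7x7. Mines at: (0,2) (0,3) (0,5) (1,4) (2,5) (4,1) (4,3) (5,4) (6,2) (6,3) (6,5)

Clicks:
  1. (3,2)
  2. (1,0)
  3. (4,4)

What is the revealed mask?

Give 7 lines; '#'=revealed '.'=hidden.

Answer: ##.....
####...
####...
####...
....#..
.......
.......

Derivation:
Click 1 (3,2) count=2: revealed 1 new [(3,2)] -> total=1
Click 2 (1,0) count=0: revealed 13 new [(0,0) (0,1) (1,0) (1,1) (1,2) (1,3) (2,0) (2,1) (2,2) (2,3) (3,0) (3,1) (3,3)] -> total=14
Click 3 (4,4) count=2: revealed 1 new [(4,4)] -> total=15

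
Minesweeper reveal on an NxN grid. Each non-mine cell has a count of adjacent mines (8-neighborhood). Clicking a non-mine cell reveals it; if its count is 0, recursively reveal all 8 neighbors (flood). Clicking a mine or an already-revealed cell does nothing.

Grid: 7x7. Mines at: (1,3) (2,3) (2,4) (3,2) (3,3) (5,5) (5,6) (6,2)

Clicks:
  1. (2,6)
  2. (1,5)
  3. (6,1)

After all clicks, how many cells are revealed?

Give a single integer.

Click 1 (2,6) count=0: revealed 12 new [(0,4) (0,5) (0,6) (1,4) (1,5) (1,6) (2,5) (2,6) (3,5) (3,6) (4,5) (4,6)] -> total=12
Click 2 (1,5) count=1: revealed 0 new [(none)] -> total=12
Click 3 (6,1) count=1: revealed 1 new [(6,1)] -> total=13

Answer: 13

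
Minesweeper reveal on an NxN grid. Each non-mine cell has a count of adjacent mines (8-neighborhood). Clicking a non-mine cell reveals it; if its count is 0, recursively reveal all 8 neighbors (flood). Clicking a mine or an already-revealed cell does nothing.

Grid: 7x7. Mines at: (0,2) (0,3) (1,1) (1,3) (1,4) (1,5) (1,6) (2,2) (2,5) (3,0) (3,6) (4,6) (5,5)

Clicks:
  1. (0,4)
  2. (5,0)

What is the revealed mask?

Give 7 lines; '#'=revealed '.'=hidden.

Answer: ....#..
.......
.......
.####..
#####..
#####..
#####..

Derivation:
Click 1 (0,4) count=4: revealed 1 new [(0,4)] -> total=1
Click 2 (5,0) count=0: revealed 19 new [(3,1) (3,2) (3,3) (3,4) (4,0) (4,1) (4,2) (4,3) (4,4) (5,0) (5,1) (5,2) (5,3) (5,4) (6,0) (6,1) (6,2) (6,3) (6,4)] -> total=20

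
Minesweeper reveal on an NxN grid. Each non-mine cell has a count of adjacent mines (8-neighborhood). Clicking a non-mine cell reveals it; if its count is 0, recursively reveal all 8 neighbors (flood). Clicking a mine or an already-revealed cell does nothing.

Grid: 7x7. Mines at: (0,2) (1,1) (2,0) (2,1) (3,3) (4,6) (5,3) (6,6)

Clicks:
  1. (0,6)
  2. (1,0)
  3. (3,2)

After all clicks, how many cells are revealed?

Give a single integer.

Answer: 17

Derivation:
Click 1 (0,6) count=0: revealed 15 new [(0,3) (0,4) (0,5) (0,6) (1,3) (1,4) (1,5) (1,6) (2,3) (2,4) (2,5) (2,6) (3,4) (3,5) (3,6)] -> total=15
Click 2 (1,0) count=3: revealed 1 new [(1,0)] -> total=16
Click 3 (3,2) count=2: revealed 1 new [(3,2)] -> total=17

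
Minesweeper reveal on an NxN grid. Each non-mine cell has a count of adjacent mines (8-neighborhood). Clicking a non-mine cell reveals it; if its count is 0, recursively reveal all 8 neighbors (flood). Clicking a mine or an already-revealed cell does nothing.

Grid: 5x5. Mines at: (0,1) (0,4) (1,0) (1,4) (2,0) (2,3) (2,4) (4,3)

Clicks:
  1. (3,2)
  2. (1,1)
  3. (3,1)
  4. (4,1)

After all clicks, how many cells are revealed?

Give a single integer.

Answer: 7

Derivation:
Click 1 (3,2) count=2: revealed 1 new [(3,2)] -> total=1
Click 2 (1,1) count=3: revealed 1 new [(1,1)] -> total=2
Click 3 (3,1) count=1: revealed 1 new [(3,1)] -> total=3
Click 4 (4,1) count=0: revealed 4 new [(3,0) (4,0) (4,1) (4,2)] -> total=7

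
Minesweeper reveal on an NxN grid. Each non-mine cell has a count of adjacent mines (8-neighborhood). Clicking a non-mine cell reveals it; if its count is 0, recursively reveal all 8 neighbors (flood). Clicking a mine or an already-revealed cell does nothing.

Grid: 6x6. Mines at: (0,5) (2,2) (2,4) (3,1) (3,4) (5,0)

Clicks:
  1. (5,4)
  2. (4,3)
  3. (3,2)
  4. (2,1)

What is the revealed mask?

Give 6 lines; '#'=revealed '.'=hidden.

Answer: ......
......
.#....
..#...
.#####
.#####

Derivation:
Click 1 (5,4) count=0: revealed 10 new [(4,1) (4,2) (4,3) (4,4) (4,5) (5,1) (5,2) (5,3) (5,4) (5,5)] -> total=10
Click 2 (4,3) count=1: revealed 0 new [(none)] -> total=10
Click 3 (3,2) count=2: revealed 1 new [(3,2)] -> total=11
Click 4 (2,1) count=2: revealed 1 new [(2,1)] -> total=12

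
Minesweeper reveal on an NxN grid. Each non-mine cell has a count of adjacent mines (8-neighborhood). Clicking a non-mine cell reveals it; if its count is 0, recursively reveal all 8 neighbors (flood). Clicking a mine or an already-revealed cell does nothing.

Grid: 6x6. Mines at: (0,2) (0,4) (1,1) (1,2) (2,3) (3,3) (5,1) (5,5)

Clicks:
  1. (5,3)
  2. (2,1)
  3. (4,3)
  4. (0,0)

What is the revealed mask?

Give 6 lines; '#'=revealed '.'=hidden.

Answer: #.....
......
.#....
......
..###.
..###.

Derivation:
Click 1 (5,3) count=0: revealed 6 new [(4,2) (4,3) (4,4) (5,2) (5,3) (5,4)] -> total=6
Click 2 (2,1) count=2: revealed 1 new [(2,1)] -> total=7
Click 3 (4,3) count=1: revealed 0 new [(none)] -> total=7
Click 4 (0,0) count=1: revealed 1 new [(0,0)] -> total=8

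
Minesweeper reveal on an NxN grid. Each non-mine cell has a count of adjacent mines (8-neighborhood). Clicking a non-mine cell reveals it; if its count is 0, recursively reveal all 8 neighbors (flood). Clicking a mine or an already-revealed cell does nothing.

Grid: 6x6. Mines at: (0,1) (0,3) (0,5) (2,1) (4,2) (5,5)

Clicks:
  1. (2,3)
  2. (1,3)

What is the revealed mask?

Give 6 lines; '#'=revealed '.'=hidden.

Answer: ......
..####
..####
..####
...###
......

Derivation:
Click 1 (2,3) count=0: revealed 15 new [(1,2) (1,3) (1,4) (1,5) (2,2) (2,3) (2,4) (2,5) (3,2) (3,3) (3,4) (3,5) (4,3) (4,4) (4,5)] -> total=15
Click 2 (1,3) count=1: revealed 0 new [(none)] -> total=15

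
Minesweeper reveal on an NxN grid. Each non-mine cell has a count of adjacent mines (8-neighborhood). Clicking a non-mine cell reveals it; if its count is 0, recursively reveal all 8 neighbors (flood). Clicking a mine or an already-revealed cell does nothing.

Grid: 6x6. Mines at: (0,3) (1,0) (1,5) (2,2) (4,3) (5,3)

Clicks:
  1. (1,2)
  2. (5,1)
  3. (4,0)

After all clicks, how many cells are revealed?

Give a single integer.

Answer: 12

Derivation:
Click 1 (1,2) count=2: revealed 1 new [(1,2)] -> total=1
Click 2 (5,1) count=0: revealed 11 new [(2,0) (2,1) (3,0) (3,1) (3,2) (4,0) (4,1) (4,2) (5,0) (5,1) (5,2)] -> total=12
Click 3 (4,0) count=0: revealed 0 new [(none)] -> total=12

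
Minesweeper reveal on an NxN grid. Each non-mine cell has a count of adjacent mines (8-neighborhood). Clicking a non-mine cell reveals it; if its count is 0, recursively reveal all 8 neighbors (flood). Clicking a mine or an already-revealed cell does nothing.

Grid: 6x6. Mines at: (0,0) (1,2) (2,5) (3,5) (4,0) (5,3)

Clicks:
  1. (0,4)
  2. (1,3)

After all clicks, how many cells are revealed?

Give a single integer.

Click 1 (0,4) count=0: revealed 6 new [(0,3) (0,4) (0,5) (1,3) (1,4) (1,5)] -> total=6
Click 2 (1,3) count=1: revealed 0 new [(none)] -> total=6

Answer: 6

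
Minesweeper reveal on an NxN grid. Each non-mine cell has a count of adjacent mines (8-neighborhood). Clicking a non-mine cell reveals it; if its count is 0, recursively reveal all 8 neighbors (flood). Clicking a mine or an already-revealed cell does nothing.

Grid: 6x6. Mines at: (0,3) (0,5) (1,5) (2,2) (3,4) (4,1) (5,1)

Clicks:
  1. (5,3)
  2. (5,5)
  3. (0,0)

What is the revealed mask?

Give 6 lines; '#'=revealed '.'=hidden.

Answer: ###...
###...
##....
##....
..####
..####

Derivation:
Click 1 (5,3) count=0: revealed 8 new [(4,2) (4,3) (4,4) (4,5) (5,2) (5,3) (5,4) (5,5)] -> total=8
Click 2 (5,5) count=0: revealed 0 new [(none)] -> total=8
Click 3 (0,0) count=0: revealed 10 new [(0,0) (0,1) (0,2) (1,0) (1,1) (1,2) (2,0) (2,1) (3,0) (3,1)] -> total=18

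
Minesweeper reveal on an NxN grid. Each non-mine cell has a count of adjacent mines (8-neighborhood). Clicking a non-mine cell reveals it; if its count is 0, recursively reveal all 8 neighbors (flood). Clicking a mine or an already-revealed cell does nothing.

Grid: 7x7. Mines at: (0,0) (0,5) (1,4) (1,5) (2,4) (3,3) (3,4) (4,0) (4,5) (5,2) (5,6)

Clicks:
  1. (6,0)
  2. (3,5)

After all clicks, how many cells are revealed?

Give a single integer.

Click 1 (6,0) count=0: revealed 4 new [(5,0) (5,1) (6,0) (6,1)] -> total=4
Click 2 (3,5) count=3: revealed 1 new [(3,5)] -> total=5

Answer: 5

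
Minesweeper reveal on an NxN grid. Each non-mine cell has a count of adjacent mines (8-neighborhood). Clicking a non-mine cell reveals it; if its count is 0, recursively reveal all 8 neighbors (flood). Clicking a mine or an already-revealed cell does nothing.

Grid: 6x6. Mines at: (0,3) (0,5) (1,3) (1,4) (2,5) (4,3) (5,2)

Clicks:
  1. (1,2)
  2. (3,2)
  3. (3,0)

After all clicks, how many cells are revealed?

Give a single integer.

Click 1 (1,2) count=2: revealed 1 new [(1,2)] -> total=1
Click 2 (3,2) count=1: revealed 1 new [(3,2)] -> total=2
Click 3 (3,0) count=0: revealed 15 new [(0,0) (0,1) (0,2) (1,0) (1,1) (2,0) (2,1) (2,2) (3,0) (3,1) (4,0) (4,1) (4,2) (5,0) (5,1)] -> total=17

Answer: 17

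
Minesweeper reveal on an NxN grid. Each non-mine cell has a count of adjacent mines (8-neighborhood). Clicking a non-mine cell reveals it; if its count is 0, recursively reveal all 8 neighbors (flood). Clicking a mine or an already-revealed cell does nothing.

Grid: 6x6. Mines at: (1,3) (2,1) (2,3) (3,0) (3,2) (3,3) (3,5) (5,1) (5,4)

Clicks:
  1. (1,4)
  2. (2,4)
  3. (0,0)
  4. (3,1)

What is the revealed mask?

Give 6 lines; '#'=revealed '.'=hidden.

Answer: ###...
###.#.
....#.
.#....
......
......

Derivation:
Click 1 (1,4) count=2: revealed 1 new [(1,4)] -> total=1
Click 2 (2,4) count=4: revealed 1 new [(2,4)] -> total=2
Click 3 (0,0) count=0: revealed 6 new [(0,0) (0,1) (0,2) (1,0) (1,1) (1,2)] -> total=8
Click 4 (3,1) count=3: revealed 1 new [(3,1)] -> total=9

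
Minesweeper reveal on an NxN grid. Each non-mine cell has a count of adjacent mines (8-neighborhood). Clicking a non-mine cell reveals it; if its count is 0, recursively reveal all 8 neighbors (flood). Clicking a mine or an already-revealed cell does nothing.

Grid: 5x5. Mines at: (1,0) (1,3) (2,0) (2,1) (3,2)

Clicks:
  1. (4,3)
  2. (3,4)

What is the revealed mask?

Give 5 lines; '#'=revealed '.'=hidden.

Click 1 (4,3) count=1: revealed 1 new [(4,3)] -> total=1
Click 2 (3,4) count=0: revealed 5 new [(2,3) (2,4) (3,3) (3,4) (4,4)] -> total=6

Answer: .....
.....
...##
...##
...##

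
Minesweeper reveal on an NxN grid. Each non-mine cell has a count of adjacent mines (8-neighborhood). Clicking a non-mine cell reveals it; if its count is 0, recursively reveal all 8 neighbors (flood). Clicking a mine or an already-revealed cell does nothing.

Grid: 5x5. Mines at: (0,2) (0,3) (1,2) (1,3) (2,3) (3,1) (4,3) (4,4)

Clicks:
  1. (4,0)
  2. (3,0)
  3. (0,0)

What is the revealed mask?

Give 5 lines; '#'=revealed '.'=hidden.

Click 1 (4,0) count=1: revealed 1 new [(4,0)] -> total=1
Click 2 (3,0) count=1: revealed 1 new [(3,0)] -> total=2
Click 3 (0,0) count=0: revealed 6 new [(0,0) (0,1) (1,0) (1,1) (2,0) (2,1)] -> total=8

Answer: ##...
##...
##...
#....
#....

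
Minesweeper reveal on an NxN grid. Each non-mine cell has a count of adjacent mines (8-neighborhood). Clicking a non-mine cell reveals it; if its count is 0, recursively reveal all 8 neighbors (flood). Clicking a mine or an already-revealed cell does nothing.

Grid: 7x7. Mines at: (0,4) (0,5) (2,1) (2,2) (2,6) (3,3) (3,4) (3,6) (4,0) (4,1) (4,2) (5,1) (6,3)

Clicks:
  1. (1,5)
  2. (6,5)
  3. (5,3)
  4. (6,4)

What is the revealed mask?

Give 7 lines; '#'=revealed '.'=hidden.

Click 1 (1,5) count=3: revealed 1 new [(1,5)] -> total=1
Click 2 (6,5) count=0: revealed 9 new [(4,4) (4,5) (4,6) (5,4) (5,5) (5,6) (6,4) (6,5) (6,6)] -> total=10
Click 3 (5,3) count=2: revealed 1 new [(5,3)] -> total=11
Click 4 (6,4) count=1: revealed 0 new [(none)] -> total=11

Answer: .......
.....#.
.......
.......
....###
...####
....###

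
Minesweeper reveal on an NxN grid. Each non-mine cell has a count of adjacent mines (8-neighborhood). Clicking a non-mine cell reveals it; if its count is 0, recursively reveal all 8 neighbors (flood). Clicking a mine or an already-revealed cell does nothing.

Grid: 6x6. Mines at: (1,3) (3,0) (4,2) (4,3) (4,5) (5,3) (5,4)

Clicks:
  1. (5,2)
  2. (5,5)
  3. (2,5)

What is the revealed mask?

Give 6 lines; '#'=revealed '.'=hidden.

Answer: ....##
....##
....##
....##
......
..#..#

Derivation:
Click 1 (5,2) count=3: revealed 1 new [(5,2)] -> total=1
Click 2 (5,5) count=2: revealed 1 new [(5,5)] -> total=2
Click 3 (2,5) count=0: revealed 8 new [(0,4) (0,5) (1,4) (1,5) (2,4) (2,5) (3,4) (3,5)] -> total=10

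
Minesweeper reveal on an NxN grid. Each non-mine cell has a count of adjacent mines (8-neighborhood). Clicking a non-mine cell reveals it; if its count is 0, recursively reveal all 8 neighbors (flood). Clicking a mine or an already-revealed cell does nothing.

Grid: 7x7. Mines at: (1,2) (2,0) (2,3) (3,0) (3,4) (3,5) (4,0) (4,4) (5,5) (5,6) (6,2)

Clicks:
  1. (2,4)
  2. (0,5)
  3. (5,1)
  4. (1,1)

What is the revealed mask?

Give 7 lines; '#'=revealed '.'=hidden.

Click 1 (2,4) count=3: revealed 1 new [(2,4)] -> total=1
Click 2 (0,5) count=0: revealed 10 new [(0,3) (0,4) (0,5) (0,6) (1,3) (1,4) (1,5) (1,6) (2,5) (2,6)] -> total=11
Click 3 (5,1) count=2: revealed 1 new [(5,1)] -> total=12
Click 4 (1,1) count=2: revealed 1 new [(1,1)] -> total=13

Answer: ...####
.#.####
....###
.......
.......
.#.....
.......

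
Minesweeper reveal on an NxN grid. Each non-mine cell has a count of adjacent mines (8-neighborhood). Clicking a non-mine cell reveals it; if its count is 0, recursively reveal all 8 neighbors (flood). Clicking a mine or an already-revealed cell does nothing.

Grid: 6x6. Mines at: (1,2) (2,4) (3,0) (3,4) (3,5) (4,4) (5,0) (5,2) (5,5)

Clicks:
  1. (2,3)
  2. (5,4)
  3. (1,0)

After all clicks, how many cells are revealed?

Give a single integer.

Click 1 (2,3) count=3: revealed 1 new [(2,3)] -> total=1
Click 2 (5,4) count=2: revealed 1 new [(5,4)] -> total=2
Click 3 (1,0) count=0: revealed 6 new [(0,0) (0,1) (1,0) (1,1) (2,0) (2,1)] -> total=8

Answer: 8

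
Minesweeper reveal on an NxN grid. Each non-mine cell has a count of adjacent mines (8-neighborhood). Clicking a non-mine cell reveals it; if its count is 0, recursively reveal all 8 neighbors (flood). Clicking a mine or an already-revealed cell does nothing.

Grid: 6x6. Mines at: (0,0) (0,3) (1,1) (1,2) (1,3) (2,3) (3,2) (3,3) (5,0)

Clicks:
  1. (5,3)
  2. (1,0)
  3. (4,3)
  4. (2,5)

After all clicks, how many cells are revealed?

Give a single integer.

Answer: 19

Derivation:
Click 1 (5,3) count=0: revealed 18 new [(0,4) (0,5) (1,4) (1,5) (2,4) (2,5) (3,4) (3,5) (4,1) (4,2) (4,3) (4,4) (4,5) (5,1) (5,2) (5,3) (5,4) (5,5)] -> total=18
Click 2 (1,0) count=2: revealed 1 new [(1,0)] -> total=19
Click 3 (4,3) count=2: revealed 0 new [(none)] -> total=19
Click 4 (2,5) count=0: revealed 0 new [(none)] -> total=19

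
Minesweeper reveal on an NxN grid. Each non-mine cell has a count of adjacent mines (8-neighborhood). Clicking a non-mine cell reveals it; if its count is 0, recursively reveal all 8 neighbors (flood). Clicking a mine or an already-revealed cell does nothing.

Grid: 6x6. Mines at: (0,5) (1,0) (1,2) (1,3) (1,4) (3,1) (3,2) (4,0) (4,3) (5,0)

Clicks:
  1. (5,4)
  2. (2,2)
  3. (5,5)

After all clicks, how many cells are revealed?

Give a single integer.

Click 1 (5,4) count=1: revealed 1 new [(5,4)] -> total=1
Click 2 (2,2) count=4: revealed 1 new [(2,2)] -> total=2
Click 3 (5,5) count=0: revealed 7 new [(2,4) (2,5) (3,4) (3,5) (4,4) (4,5) (5,5)] -> total=9

Answer: 9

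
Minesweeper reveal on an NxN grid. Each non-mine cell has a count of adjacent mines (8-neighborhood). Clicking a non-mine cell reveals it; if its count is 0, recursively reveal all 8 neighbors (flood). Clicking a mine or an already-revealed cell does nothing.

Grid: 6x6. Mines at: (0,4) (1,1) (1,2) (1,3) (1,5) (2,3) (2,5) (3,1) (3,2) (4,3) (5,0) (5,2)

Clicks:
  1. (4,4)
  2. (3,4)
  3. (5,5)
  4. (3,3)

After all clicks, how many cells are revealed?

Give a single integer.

Answer: 7

Derivation:
Click 1 (4,4) count=1: revealed 1 new [(4,4)] -> total=1
Click 2 (3,4) count=3: revealed 1 new [(3,4)] -> total=2
Click 3 (5,5) count=0: revealed 4 new [(3,5) (4,5) (5,4) (5,5)] -> total=6
Click 4 (3,3) count=3: revealed 1 new [(3,3)] -> total=7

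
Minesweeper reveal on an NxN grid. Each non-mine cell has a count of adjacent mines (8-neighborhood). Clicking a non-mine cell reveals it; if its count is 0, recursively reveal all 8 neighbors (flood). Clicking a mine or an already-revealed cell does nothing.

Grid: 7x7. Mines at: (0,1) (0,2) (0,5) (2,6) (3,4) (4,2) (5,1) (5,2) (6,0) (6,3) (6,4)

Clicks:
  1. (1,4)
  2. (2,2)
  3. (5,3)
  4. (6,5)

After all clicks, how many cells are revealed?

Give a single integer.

Click 1 (1,4) count=1: revealed 1 new [(1,4)] -> total=1
Click 2 (2,2) count=0: revealed 14 new [(1,0) (1,1) (1,2) (1,3) (2,0) (2,1) (2,2) (2,3) (3,0) (3,1) (3,2) (3,3) (4,0) (4,1)] -> total=15
Click 3 (5,3) count=4: revealed 1 new [(5,3)] -> total=16
Click 4 (6,5) count=1: revealed 1 new [(6,5)] -> total=17

Answer: 17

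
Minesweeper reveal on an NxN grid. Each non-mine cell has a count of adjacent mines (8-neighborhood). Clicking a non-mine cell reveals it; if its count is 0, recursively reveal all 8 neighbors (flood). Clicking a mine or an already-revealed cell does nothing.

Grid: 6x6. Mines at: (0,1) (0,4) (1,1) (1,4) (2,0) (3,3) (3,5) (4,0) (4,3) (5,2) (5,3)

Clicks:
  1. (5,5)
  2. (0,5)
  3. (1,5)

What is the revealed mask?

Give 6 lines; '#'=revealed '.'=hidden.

Click 1 (5,5) count=0: revealed 4 new [(4,4) (4,5) (5,4) (5,5)] -> total=4
Click 2 (0,5) count=2: revealed 1 new [(0,5)] -> total=5
Click 3 (1,5) count=2: revealed 1 new [(1,5)] -> total=6

Answer: .....#
.....#
......
......
....##
....##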